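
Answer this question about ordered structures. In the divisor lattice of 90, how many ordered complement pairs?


Complement pair (a,b): a meet b = bottom, a join b = top.
Here: gcd(a,b)=1 and lcm(a,b)=90, i.e. a*b=90 with a,b coprime.
Pairs found: (1,90), (2,45), (5,18), (9,10), ... (4 more)
Total ordered pairs: 8


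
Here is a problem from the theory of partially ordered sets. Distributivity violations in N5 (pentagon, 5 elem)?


Distributive law: a ^ (b v c) = (a ^ b) v (a ^ c).
Check all 5^3 = 125 ordered triples (a,b,c).
  e.g. a=b, b=a, c=c: lhs=b != rhs=a
  e.g. a=b, b=c, c=a: lhs=b != rhs=a
Total violating triples: 2


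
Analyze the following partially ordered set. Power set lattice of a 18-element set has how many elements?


Power set = 2^n.
2^18 = 262144


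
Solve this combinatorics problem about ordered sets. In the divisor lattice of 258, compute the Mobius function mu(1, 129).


In a divisor lattice, mu(a,b) = mu(b/a) where mu is the classical Mobius function.
b/a = 129/1 = 129
Prime factorization of 129: primes [3, 43]
129 is squarefree with 2 prime factor(s), so mu(129) = (-1)^2 = 1


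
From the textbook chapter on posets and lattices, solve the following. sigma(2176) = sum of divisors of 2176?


sigma(n) = sum of divisors.
Divisors of 2176: [1, 2, 4, 8, 16, 17, 32, 34, 64, 68, 128, 136, 272, 544, 1088, 2176]
Sum = 4590


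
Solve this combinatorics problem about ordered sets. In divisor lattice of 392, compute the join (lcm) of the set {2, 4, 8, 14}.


In a divisor lattice, join = lcm (least common multiple).
Compute lcm iteratively: start with first element, then lcm(current, next).
Elements: [2, 4, 8, 14]
lcm(2,4) = 4
lcm(4,8) = 8
lcm(8,14) = 56
Final lcm = 56


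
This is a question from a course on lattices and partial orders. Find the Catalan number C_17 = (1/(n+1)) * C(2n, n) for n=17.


C(n) = C(2n, n) / (n+1).
C(34, 17) = 2333606220
C(17) = 2333606220 / 18 = 129644790


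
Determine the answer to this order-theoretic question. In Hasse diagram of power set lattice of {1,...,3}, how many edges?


A cover relation a -< b holds when a < b with no c strictly between.
Cover relations:
  {} -< {1}
  {} -< {2}
  {} -< {3}
  {1} -< {1,2}
  {1} -< {1,3}
  {2} -< {1,2}
  {2} -< {2,3}
  {3} -< {1,3}
  ...4 more
Total: 12


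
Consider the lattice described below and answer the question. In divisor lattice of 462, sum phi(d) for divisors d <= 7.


Divisors of 462 up to 7: [1, 2, 3, 6, 7]
phi values: [1, 1, 2, 2, 6]
Sum = 12


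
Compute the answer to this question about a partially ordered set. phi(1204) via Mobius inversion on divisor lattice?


phi(n) = n * prod_{p|n} (1 - 1/p).
Prime divisors of 1204: [2, 7, 43]
phi(1204) = 1204 * (1 - 1/2) * (1 - 1/7) * (1 - 1/43)
phi(1204) = 504


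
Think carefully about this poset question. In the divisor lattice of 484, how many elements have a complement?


An element a is complemented if some b has a meet b = bottom, a join b = top.
a is complemented iff gcd(a, n/a)=1, i.e. a is a unitary divisor of 484.
Complemented elements: 1, 4, 121, 484
Count: 4


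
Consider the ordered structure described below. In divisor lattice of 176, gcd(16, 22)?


Meet=gcd.
gcd(16,22)=2


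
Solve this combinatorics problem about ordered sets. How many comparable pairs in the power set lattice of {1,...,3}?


A comparable pair {a,b} has a < b or b < a in the order.
Count unordered pairs where one element is strictly below the other.
Examples: {{},{1}}, {{},{2}}, {{},{3}}, {{},{1,2}}, ...
Total comparable pairs: 19


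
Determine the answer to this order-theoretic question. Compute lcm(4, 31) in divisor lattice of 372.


In a divisor lattice, join = lcm (least common multiple).
gcd(4,31) = 1
lcm(4,31) = 4*31/gcd = 124/1 = 124


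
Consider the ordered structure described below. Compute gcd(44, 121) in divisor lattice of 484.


In a divisor lattice, meet = gcd (greatest common divisor).
By Euclidean algorithm or factoring: gcd(44,121) = 11


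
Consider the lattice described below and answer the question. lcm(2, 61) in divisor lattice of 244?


Join=lcm.
gcd(2,61)=1
lcm=122


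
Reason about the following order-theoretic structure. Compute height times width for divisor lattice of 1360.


Height = length of longest chain minus 1; width = size of largest antichain.
A maximum chain: 1 | 17 | 85 | 170 | 340 | 680 | 1360  (height 6).
A maximum antichain: {4, 10, 34, 85}  (width 4).
Product = 6 * 4 = 24


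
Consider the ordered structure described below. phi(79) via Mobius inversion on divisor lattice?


phi(n) = n * prod_{p|n} (1 - 1/p).
Prime divisors of 79: [79]
phi(79) = 79 * (1 - 1/79)
phi(79) = 78


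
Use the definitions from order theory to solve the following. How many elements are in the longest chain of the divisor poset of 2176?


A chain is a totally ordered subset; we count the number of elements in a maximum chain.
Compute, for each element x, the size of the longest chain ending at x:
  1: 1
  2: 2
  17: 2
  4: 3
  8: 4
  34: 3
  ...
A maximum chain: 1 < 2 < 4 < 8 < 16 < 32 < 64 < 128 < 2176
Number of elements in the longest chain: 9


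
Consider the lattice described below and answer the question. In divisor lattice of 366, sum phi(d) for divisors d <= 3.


Divisors of 366 up to 3: [1, 2, 3]
phi values: [1, 1, 2]
Sum = 4


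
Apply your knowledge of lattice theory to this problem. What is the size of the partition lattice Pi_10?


B(n) = number of set partitions of an n-element set.
B(n) satisfies the recurrence: B(n+1) = sum_k C(n,k)*B(k).
B(10) = 115975


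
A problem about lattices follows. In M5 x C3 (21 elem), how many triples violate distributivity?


Distributive law: a ^ (b v c) = (a ^ b) v (a ^ c).
Check all 21^3 = 9261 ordered triples (a,b,c).
  e.g. a=(a1,0), b=(a2,0), c=(a3,0): lhs=(a1,0) != rhs=(0,0)
  e.g. a=(a1,0), b=(a2,0), c=(a3,1): lhs=(a1,0) != rhs=(0,0)
Total violating triples: 1620


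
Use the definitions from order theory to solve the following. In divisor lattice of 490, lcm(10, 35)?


Join=lcm.
gcd(10,35)=5
lcm=70


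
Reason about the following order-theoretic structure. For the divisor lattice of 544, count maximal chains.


A maximal chain goes from the minimum element to a maximal element via cover relations.
Counting all min-to-max paths in the cover graph.
Total maximal chains: 6


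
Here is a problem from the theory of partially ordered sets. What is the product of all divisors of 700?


Divisors of 700: [1, 2, 4, 5, 7, 10, 14, 20, 25, 28, 35, 50, 70, 100, 140, 175, 350, 700]
Product = n^(d(n)/2) = 700^(18/2)
Product = 40353607000000000000000000


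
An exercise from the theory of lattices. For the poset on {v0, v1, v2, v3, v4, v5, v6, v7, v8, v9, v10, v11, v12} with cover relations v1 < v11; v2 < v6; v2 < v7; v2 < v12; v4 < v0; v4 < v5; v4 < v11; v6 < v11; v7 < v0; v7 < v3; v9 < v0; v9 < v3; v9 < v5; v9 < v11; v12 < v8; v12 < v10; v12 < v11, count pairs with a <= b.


The order relation is {(a,b) : a <= b}, reflexive so it includes (a,a).
Examples: (v0,v0), (v1,v1), (v1,v11), (v10,v10), (v11,v11), ...
Total ordered pairs: 35


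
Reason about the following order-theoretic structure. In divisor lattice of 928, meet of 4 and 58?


In a divisor lattice, meet = gcd (greatest common divisor).
By Euclidean algorithm or factoring: gcd(4,58) = 2


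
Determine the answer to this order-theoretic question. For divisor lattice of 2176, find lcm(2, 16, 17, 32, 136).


In a divisor lattice, join = lcm (least common multiple).
Compute lcm iteratively: start with first element, then lcm(current, next).
Elements: [2, 16, 17, 32, 136]
lcm(2,16) = 16
lcm(16,17) = 272
lcm(272,32) = 544
lcm(544,136) = 544
Final lcm = 544


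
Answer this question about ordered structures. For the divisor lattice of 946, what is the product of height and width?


Height = length of longest chain minus 1; width = size of largest antichain.
A maximum chain: 1 | 43 | 473 | 946  (height 3).
A maximum antichain: {2, 11, 43}  (width 3).
Product = 3 * 3 = 9


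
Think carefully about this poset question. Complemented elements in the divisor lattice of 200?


An element a is complemented if some b has a meet b = bottom, a join b = top.
a is complemented iff gcd(a, n/a)=1, i.e. a is a unitary divisor of 200.
Complemented elements: 1, 8, 25, 200
Count: 4


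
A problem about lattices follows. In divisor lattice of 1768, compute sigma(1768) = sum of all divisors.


sigma(n) = sum of divisors.
Divisors of 1768: [1, 2, 4, 8, 13, 17, 26, 34, 52, 68, 104, 136, 221, 442, 884, 1768]
Sum = 3780


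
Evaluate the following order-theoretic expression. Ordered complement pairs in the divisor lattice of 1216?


Complement pair (a,b): a meet b = bottom, a join b = top.
Here: gcd(a,b)=1 and lcm(a,b)=1216, i.e. a*b=1216 with a,b coprime.
Pairs found: (1,1216), (19,64), (64,19), (1216,1)
Total ordered pairs: 4


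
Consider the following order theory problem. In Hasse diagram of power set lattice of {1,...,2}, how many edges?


A cover relation a -< b holds when a < b with no c strictly between.
Cover relations:
  {} -< {1}
  {} -< {2}
  {1} -< {1,2}
  {2} -< {1,2}
Total: 4


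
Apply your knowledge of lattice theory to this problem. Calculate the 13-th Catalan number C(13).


C(n) = C(2n, n) / (n+1).
C(26, 13) = 10400600
C(13) = 10400600 / 14 = 742900


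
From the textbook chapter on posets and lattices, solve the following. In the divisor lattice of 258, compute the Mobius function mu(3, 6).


In a divisor lattice, mu(a,b) = mu(b/a) where mu is the classical Mobius function.
b/a = 6/3 = 2
Prime factorization of 2: primes [2]
2 is squarefree with 1 prime factor(s), so mu(2) = (-1)^1 = -1


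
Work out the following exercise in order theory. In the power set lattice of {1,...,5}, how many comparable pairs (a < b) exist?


A comparable pair {a,b} has a < b or b < a in the order.
Count unordered pairs where one element is strictly below the other.
Examples: {{},{1}}, {{},{2}}, {{},{3}}, {{},{4}}, ...
Total comparable pairs: 211


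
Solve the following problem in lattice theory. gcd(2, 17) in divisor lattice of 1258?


Meet=gcd.
gcd(2,17)=1


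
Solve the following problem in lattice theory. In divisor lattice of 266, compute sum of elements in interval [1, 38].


Interval [1,38] in divisors of 266: [1, 2, 19, 38]
Sum = 60


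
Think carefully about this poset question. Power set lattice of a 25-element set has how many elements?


Power set = 2^n.
2^25 = 33554432


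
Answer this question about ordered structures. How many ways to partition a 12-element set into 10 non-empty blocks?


S(n,k) = k*S(n-1,k) + S(n-1,k-1).
S(11,10) = 55, S(11,9) = 1155
S(12,10) = 10*55 + 1155 = 550 + 1155
S(12,10) = 1705


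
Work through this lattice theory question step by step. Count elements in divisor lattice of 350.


Divisors of 350: [1, 2, 5, 7, 10, 14, 25, 35, 50, 70, 175, 350]
Count: 12


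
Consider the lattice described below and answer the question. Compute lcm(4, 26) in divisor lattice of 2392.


In a divisor lattice, join = lcm (least common multiple).
gcd(4,26) = 2
lcm(4,26) = 4*26/gcd = 104/2 = 52


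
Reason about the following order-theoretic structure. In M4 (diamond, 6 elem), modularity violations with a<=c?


Modular law: if a <= c then a v (b ^ c) = (a v b) ^ c.
Check all triples (a,b,c) with a <= c among 6 elements.
This lattice is modular (diamonds M_m and their chain-products are modular).
Total violating triples: 0


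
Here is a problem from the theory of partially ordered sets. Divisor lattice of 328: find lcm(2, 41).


In a divisor lattice, join = lcm (least common multiple).
gcd(2,41) = 1
lcm(2,41) = 2*41/gcd = 82/1 = 82


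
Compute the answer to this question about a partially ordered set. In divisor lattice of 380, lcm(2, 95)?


Join=lcm.
gcd(2,95)=1
lcm=190


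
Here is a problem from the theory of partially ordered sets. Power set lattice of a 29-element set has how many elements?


Power set = 2^n.
2^29 = 536870912


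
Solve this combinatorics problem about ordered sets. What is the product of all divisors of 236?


Divisors of 236: [1, 2, 4, 59, 118, 236]
Product = n^(d(n)/2) = 236^(6/2)
Product = 13144256


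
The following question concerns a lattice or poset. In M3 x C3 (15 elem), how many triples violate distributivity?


Distributive law: a ^ (b v c) = (a ^ b) v (a ^ c).
Check all 15^3 = 3375 ordered triples (a,b,c).
  e.g. a=(a1,0), b=(a2,0), c=(a3,0): lhs=(a1,0) != rhs=(0,0)
  e.g. a=(a1,0), b=(a2,0), c=(a3,1): lhs=(a1,0) != rhs=(0,0)
Total violating triples: 162


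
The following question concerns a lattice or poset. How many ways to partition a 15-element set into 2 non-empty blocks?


S(n,k) = k*S(n-1,k) + S(n-1,k-1).
S(14,2) = 8191, S(14,1) = 1
S(15,2) = 2*8191 + 1 = 16382 + 1
S(15,2) = 16383


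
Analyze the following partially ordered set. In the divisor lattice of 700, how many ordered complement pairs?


Complement pair (a,b): a meet b = bottom, a join b = top.
Here: gcd(a,b)=1 and lcm(a,b)=700, i.e. a*b=700 with a,b coprime.
Pairs found: (1,700), (4,175), (7,100), (25,28), ... (4 more)
Total ordered pairs: 8


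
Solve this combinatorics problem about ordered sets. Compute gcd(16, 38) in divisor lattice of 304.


In a divisor lattice, meet = gcd (greatest common divisor).
By Euclidean algorithm or factoring: gcd(16,38) = 2


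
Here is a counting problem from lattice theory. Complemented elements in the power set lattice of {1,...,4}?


An element a is complemented if some b has a meet b = bottom, a join b = top.
every subset A has complement S\A, so all elements are complemented.
Complemented elements: {}, {1}, {2}, {3}, {4}, {1,2}, ... (10 more)
Count: 16


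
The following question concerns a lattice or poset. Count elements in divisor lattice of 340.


Divisors of 340: [1, 2, 4, 5, 10, 17, 20, 34, 68, 85, 170, 340]
Count: 12


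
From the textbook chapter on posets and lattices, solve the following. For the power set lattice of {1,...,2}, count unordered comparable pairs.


A comparable pair {a,b} has a < b or b < a in the order.
Count unordered pairs where one element is strictly below the other.
Examples: {{},{1}}, {{},{2}}, {{},{1,2}}, {{1},{1,2}}, ...
Total comparable pairs: 5


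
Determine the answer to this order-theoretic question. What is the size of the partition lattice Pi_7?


B(n) = number of set partitions of an n-element set.
B(n) satisfies the recurrence: B(n+1) = sum_k C(n,k)*B(k).
B(7) = 877


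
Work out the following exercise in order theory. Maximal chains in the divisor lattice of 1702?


A maximal chain goes from the minimum element to a maximal element via cover relations.
Counting all min-to-max paths in the cover graph.
Total maximal chains: 6


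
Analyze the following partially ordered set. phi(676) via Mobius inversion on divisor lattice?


phi(n) = n * prod_{p|n} (1 - 1/p).
Prime divisors of 676: [2, 13]
phi(676) = 676 * (1 - 1/2) * (1 - 1/13)
phi(676) = 312


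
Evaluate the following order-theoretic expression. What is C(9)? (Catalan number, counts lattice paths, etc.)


C(n) = C(2n, n) / (n+1).
C(18, 9) = 48620
C(9) = 48620 / 10 = 4862


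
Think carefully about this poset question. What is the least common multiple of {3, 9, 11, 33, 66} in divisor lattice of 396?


In a divisor lattice, join = lcm (least common multiple).
Compute lcm iteratively: start with first element, then lcm(current, next).
Elements: [3, 9, 11, 33, 66]
lcm(3,9) = 9
lcm(9,11) = 99
lcm(99,33) = 99
lcm(99,66) = 198
Final lcm = 198


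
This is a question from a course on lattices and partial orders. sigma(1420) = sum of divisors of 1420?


sigma(n) = sum of divisors.
Divisors of 1420: [1, 2, 4, 5, 10, 20, 71, 142, 284, 355, 710, 1420]
Sum = 3024


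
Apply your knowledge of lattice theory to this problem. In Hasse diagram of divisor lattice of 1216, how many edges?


A cover relation a -< b holds when a < b with no c strictly between.
Cover relations:
  1 -< 2
  1 -< 19
  2 -< 4
  2 -< 38
  4 -< 8
  4 -< 76
  8 -< 16
  8 -< 152
  ...11 more
Total: 19


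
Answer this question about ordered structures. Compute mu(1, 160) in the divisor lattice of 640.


In a divisor lattice, mu(a,b) = mu(b/a) where mu is the classical Mobius function.
b/a = 160/1 = 160
Prime factorization of 160: primes [2, 5]
160 is not squarefree, so mu(160) = 0


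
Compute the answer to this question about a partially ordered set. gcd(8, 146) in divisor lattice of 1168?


Meet=gcd.
gcd(8,146)=2


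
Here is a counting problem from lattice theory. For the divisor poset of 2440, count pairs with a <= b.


The order relation is {(a,b) : a <= b}, reflexive so it includes (a,a).
Examples: (1,1), (1,10), (1,122), (1,1220), (1,2), ...
Total ordered pairs: 90


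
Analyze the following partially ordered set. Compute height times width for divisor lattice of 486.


Height = length of longest chain minus 1; width = size of largest antichain.
A maximum chain: 1 | 3 | 9 | 27 | 81 | 243 | 486  (height 6).
A maximum antichain: {2, 3}  (width 2).
Product = 6 * 2 = 12


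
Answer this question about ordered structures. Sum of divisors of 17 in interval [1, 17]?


Interval [1,17] in divisors of 17: [1, 17]
Sum = 18


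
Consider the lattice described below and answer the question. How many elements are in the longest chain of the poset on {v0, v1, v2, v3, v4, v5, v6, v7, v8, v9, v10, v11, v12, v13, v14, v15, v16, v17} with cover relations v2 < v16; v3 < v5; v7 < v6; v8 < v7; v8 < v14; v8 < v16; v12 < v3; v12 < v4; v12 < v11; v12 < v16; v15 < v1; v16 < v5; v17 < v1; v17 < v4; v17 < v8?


A chain is a totally ordered subset; we count the number of elements in a maximum chain.
Compute, for each element x, the size of the longest chain ending at x:
  v0: 1
  v2: 1
  v9: 1
  v10: 1
  v12: 1
  v13: 1
  ...
A maximum chain: v17 < v8 < v16 < v5
Number of elements in the longest chain: 4


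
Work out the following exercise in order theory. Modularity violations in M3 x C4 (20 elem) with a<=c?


Modular law: if a <= c then a v (b ^ c) = (a v b) ^ c.
Check all triples (a,b,c) with a <= c among 20 elements.
This lattice is modular (diamonds M_m and their chain-products are modular).
Total violating triples: 0


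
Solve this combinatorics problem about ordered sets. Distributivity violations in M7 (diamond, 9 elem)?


Distributive law: a ^ (b v c) = (a ^ b) v (a ^ c).
Check all 9^3 = 729 ordered triples (a,b,c).
  e.g. a=a1, b=a2, c=a3: lhs=a1 != rhs=0
  e.g. a=a1, b=a2, c=a4: lhs=a1 != rhs=0
Total violating triples: 210


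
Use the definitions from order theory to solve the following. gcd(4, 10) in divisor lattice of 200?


Meet=gcd.
gcd(4,10)=2


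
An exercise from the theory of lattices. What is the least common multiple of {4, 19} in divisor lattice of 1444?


In a divisor lattice, join = lcm (least common multiple).
Compute lcm iteratively: start with first element, then lcm(current, next).
Elements: [4, 19]
lcm(4,19) = 76
Final lcm = 76


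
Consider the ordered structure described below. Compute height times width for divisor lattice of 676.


Height = length of longest chain minus 1; width = size of largest antichain.
A maximum chain: 1 | 13 | 169 | 338 | 676  (height 4).
A maximum antichain: {4, 26, 169}  (width 3).
Product = 4 * 3 = 12


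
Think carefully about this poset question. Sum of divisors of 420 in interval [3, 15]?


Interval [3,15] in divisors of 420: [3, 15]
Sum = 18


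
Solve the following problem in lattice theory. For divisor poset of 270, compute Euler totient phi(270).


phi(n) = n * prod_{p|n} (1 - 1/p).
Prime divisors of 270: [2, 3, 5]
phi(270) = 270 * (1 - 1/2) * (1 - 1/3) * (1 - 1/5)
phi(270) = 72


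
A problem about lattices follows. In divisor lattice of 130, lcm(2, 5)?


Join=lcm.
gcd(2,5)=1
lcm=10


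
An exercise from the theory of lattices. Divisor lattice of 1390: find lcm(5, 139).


In a divisor lattice, join = lcm (least common multiple).
gcd(5,139) = 1
lcm(5,139) = 5*139/gcd = 695/1 = 695


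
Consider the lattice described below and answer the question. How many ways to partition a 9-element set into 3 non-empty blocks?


S(n,k) = k*S(n-1,k) + S(n-1,k-1).
S(8,3) = 966, S(8,2) = 127
S(9,3) = 3*966 + 127 = 2898 + 127
S(9,3) = 3025


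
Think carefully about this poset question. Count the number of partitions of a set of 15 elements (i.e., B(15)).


B(n) = number of set partitions of an n-element set.
B(n) satisfies the recurrence: B(n+1) = sum_k C(n,k)*B(k).
B(15) = 1382958545


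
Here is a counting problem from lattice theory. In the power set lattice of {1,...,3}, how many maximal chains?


A maximal chain goes from the minimum element to a maximal element via cover relations.
Counting all min-to-max paths in the cover graph.
Total maximal chains: 6


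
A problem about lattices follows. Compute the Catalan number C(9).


C(n) = C(2n, n) / (n+1).
C(18, 9) = 48620
C(9) = 48620 / 10 = 4862


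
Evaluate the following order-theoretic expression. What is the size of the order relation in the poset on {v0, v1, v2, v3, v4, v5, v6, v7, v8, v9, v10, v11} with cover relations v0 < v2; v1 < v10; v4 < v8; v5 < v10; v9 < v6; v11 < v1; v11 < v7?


The order relation is {(a,b) : a <= b}, reflexive so it includes (a,a).
Examples: (v0,v0), (v0,v2), (v1,v1), (v1,v10), (v10,v10), ...
Total ordered pairs: 20


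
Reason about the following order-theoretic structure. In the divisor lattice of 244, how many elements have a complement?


An element a is complemented if some b has a meet b = bottom, a join b = top.
a is complemented iff gcd(a, n/a)=1, i.e. a is a unitary divisor of 244.
Complemented elements: 1, 4, 61, 244
Count: 4


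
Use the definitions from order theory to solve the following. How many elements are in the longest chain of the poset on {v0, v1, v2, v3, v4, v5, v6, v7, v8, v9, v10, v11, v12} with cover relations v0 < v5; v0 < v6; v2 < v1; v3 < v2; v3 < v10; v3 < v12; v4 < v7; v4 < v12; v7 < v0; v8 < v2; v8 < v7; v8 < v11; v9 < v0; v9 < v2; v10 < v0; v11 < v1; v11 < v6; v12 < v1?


A chain is a totally ordered subset; we count the number of elements in a maximum chain.
Compute, for each element x, the size of the longest chain ending at x:
  v3: 1
  v4: 1
  v8: 1
  v9: 1
  v10: 2
  v11: 2
  ...
A maximum chain: v4 < v7 < v0 < v5
Number of elements in the longest chain: 4


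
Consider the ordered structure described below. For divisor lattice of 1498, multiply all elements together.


Divisors of 1498: [1, 2, 7, 14, 107, 214, 749, 1498]
Product = n^(d(n)/2) = 1498^(8/2)
Product = 5035553952016


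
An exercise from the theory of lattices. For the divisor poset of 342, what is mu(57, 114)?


In a divisor lattice, mu(a,b) = mu(b/a) where mu is the classical Mobius function.
b/a = 114/57 = 2
Prime factorization of 2: primes [2]
2 is squarefree with 1 prime factor(s), so mu(2) = (-1)^1 = -1


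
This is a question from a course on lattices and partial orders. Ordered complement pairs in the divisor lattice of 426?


Complement pair (a,b): a meet b = bottom, a join b = top.
Here: gcd(a,b)=1 and lcm(a,b)=426, i.e. a*b=426 with a,b coprime.
Pairs found: (1,426), (2,213), (3,142), (6,71), ... (4 more)
Total ordered pairs: 8


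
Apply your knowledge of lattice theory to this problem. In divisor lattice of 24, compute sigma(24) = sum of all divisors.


sigma(n) = sum of divisors.
Divisors of 24: [1, 2, 3, 4, 6, 8, 12, 24]
Sum = 60


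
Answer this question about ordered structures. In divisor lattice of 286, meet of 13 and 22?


In a divisor lattice, meet = gcd (greatest common divisor).
By Euclidean algorithm or factoring: gcd(13,22) = 1


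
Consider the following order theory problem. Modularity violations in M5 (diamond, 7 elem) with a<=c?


Modular law: if a <= c then a v (b ^ c) = (a v b) ^ c.
Check all triples (a,b,c) with a <= c among 7 elements.
This lattice is modular (diamonds M_m and their chain-products are modular).
Total violating triples: 0


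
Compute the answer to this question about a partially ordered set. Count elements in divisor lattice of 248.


Divisors of 248: [1, 2, 4, 8, 31, 62, 124, 248]
Count: 8


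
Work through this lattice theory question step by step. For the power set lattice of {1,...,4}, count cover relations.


A cover relation a -< b holds when a < b with no c strictly between.
Cover relations:
  {} -< {1}
  {} -< {2}
  {} -< {3}
  {} -< {4}
  {1} -< {1,2}
  {1} -< {1,3}
  {1} -< {1,4}
  {2} -< {1,2}
  ...24 more
Total: 32


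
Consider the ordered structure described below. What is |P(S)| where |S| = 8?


Power set = 2^n.
2^8 = 256


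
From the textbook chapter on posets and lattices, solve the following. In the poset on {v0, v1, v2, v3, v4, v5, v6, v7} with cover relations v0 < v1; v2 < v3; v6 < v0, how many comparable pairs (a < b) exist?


A comparable pair {a,b} has a < b or b < a in the order.
Count unordered pairs where one element is strictly below the other.
Examples: {v0,v1}, {v0,v6}, {v1,v6}, {v2,v3}
Total comparable pairs: 4


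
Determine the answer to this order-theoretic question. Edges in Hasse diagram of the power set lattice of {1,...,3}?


A cover relation a -< b holds when a < b with no c strictly between.
Cover relations:
  {} -< {1}
  {} -< {2}
  {} -< {3}
  {1} -< {1,2}
  {1} -< {1,3}
  {2} -< {1,2}
  {2} -< {2,3}
  {3} -< {1,3}
  ...4 more
Total: 12


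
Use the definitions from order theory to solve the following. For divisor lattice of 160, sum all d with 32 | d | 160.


Interval [32,160] in divisors of 160: [32, 160]
Sum = 192


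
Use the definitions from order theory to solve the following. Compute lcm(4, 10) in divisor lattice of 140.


In a divisor lattice, join = lcm (least common multiple).
gcd(4,10) = 2
lcm(4,10) = 4*10/gcd = 40/2 = 20


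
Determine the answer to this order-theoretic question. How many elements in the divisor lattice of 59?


Divisors of 59: [1, 59]
Count: 2


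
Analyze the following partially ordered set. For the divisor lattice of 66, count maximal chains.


A maximal chain goes from the minimum element to a maximal element via cover relations.
Counting all min-to-max paths in the cover graph.
Total maximal chains: 6


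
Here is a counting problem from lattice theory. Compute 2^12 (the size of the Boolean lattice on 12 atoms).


Power set = 2^n.
2^12 = 4096


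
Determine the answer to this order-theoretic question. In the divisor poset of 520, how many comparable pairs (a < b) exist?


A comparable pair {a,b} has a < b or b < a in the order.
Count unordered pairs where one element is strictly below the other.
Examples: {1,2}, {1,4}, {1,5}, {1,8}, ...
Total comparable pairs: 74


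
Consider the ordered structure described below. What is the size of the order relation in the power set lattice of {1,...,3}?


The order relation is {(a,b) : a <= b}, reflexive so it includes (a,a).
Examples: ({},{}), ({},{1,2}), ({},{1,2,3}), ({},{1,3}), ({},{1}), ...
Total ordered pairs: 27


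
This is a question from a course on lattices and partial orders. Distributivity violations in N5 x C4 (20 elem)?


Distributive law: a ^ (b v c) = (a ^ b) v (a ^ c).
Check all 20^3 = 8000 ordered triples (a,b,c).
  e.g. a=(b,0), b=(a,0), c=(c,0): lhs=(b,0) != rhs=(a,0)
  e.g. a=(b,0), b=(a,0), c=(c,1): lhs=(b,0) != rhs=(a,0)
Total violating triples: 128


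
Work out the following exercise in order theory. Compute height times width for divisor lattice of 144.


Height = length of longest chain minus 1; width = size of largest antichain.
A maximum chain: 1 | 3 | 9 | 18 | 36 | 72 | 144  (height 6).
A maximum antichain: {4, 6, 9}  (width 3).
Product = 6 * 3 = 18


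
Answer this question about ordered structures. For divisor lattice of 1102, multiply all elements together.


Divisors of 1102: [1, 2, 19, 29, 38, 58, 551, 1102]
Product = n^(d(n)/2) = 1102^(8/2)
Product = 1474777075216


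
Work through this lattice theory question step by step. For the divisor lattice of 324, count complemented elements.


An element a is complemented if some b has a meet b = bottom, a join b = top.
a is complemented iff gcd(a, n/a)=1, i.e. a is a unitary divisor of 324.
Complemented elements: 1, 4, 81, 324
Count: 4


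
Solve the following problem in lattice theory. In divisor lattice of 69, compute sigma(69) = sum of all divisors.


sigma(n) = sum of divisors.
Divisors of 69: [1, 3, 23, 69]
Sum = 96


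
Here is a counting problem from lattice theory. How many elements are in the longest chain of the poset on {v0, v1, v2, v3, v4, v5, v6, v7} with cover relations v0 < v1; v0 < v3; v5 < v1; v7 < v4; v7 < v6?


A chain is a totally ordered subset; we count the number of elements in a maximum chain.
Compute, for each element x, the size of the longest chain ending at x:
  v0: 1
  v2: 1
  v5: 1
  v7: 1
  v3: 2
  v4: 2
  ...
A maximum chain: v0 < v1
Number of elements in the longest chain: 2


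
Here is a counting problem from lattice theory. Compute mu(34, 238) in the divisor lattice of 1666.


In a divisor lattice, mu(a,b) = mu(b/a) where mu is the classical Mobius function.
b/a = 238/34 = 7
Prime factorization of 7: primes [7]
7 is squarefree with 1 prime factor(s), so mu(7) = (-1)^1 = -1


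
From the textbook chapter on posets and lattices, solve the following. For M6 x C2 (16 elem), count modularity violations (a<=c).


Modular law: if a <= c then a v (b ^ c) = (a v b) ^ c.
Check all triples (a,b,c) with a <= c among 16 elements.
This lattice is modular (diamonds M_m and their chain-products are modular).
Total violating triples: 0


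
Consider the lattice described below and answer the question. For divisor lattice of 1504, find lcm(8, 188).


In a divisor lattice, join = lcm (least common multiple).
Compute lcm iteratively: start with first element, then lcm(current, next).
Elements: [8, 188]
lcm(8,188) = 376
Final lcm = 376


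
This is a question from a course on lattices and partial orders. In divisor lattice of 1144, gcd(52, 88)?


Meet=gcd.
gcd(52,88)=4


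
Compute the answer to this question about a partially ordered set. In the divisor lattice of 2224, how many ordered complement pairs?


Complement pair (a,b): a meet b = bottom, a join b = top.
Here: gcd(a,b)=1 and lcm(a,b)=2224, i.e. a*b=2224 with a,b coprime.
Pairs found: (1,2224), (16,139), (139,16), (2224,1)
Total ordered pairs: 4


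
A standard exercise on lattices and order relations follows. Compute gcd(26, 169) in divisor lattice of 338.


In a divisor lattice, meet = gcd (greatest common divisor).
By Euclidean algorithm or factoring: gcd(26,169) = 13


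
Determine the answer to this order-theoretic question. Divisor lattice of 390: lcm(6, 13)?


Join=lcm.
gcd(6,13)=1
lcm=78


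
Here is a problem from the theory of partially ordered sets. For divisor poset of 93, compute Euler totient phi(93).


phi(n) = n * prod_{p|n} (1 - 1/p).
Prime divisors of 93: [3, 31]
phi(93) = 93 * (1 - 1/3) * (1 - 1/31)
phi(93) = 60


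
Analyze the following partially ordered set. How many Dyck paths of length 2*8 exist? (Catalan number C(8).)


C(n) = C(2n, n) / (n+1).
C(16, 8) = 12870
C(8) = 12870 / 9 = 1430


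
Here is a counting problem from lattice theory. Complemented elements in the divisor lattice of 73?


An element a is complemented if some b has a meet b = bottom, a join b = top.
a is complemented iff gcd(a, n/a)=1, i.e. a is a unitary divisor of 73.
Complemented elements: 1, 73
Count: 2


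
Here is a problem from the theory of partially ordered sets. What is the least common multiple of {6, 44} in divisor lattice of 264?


In a divisor lattice, join = lcm (least common multiple).
Compute lcm iteratively: start with first element, then lcm(current, next).
Elements: [6, 44]
lcm(6,44) = 132
Final lcm = 132


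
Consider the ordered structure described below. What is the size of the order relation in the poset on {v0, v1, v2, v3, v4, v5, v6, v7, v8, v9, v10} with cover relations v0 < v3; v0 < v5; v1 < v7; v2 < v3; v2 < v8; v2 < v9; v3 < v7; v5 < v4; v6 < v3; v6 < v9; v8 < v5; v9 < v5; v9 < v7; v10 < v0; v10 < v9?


The order relation is {(a,b) : a <= b}, reflexive so it includes (a,a).
Examples: (v0,v0), (v0,v3), (v0,v4), (v0,v5), (v0,v7), ...
Total ordered pairs: 40


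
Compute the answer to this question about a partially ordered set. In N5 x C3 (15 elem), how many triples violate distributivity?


Distributive law: a ^ (b v c) = (a ^ b) v (a ^ c).
Check all 15^3 = 3375 ordered triples (a,b,c).
  e.g. a=(b,0), b=(a,0), c=(c,0): lhs=(b,0) != rhs=(a,0)
  e.g. a=(b,0), b=(a,0), c=(c,1): lhs=(b,0) != rhs=(a,0)
Total violating triples: 54


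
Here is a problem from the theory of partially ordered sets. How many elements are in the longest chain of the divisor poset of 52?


A chain is a totally ordered subset; we count the number of elements in a maximum chain.
Compute, for each element x, the size of the longest chain ending at x:
  1: 1
  2: 2
  13: 2
  4: 3
  26: 3
  52: 4
A maximum chain: 1 < 2 < 4 < 52
Number of elements in the longest chain: 4


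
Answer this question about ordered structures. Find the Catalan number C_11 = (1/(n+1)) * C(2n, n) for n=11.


C(n) = C(2n, n) / (n+1).
C(22, 11) = 705432
C(11) = 705432 / 12 = 58786


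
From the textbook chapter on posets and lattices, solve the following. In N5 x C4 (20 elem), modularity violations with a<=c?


Modular law: if a <= c then a v (b ^ c) = (a v b) ^ c.
Check all triples (a,b,c) with a <= c among 20 elements.
  e.g. a=(a,0), b=(c,0), c=(b,0): lhs=(a,0) != rhs=(b,0)
  e.g. a=(a,0), b=(c,1), c=(b,0): lhs=(a,0) != rhs=(b,0)
Total violating triples: 40


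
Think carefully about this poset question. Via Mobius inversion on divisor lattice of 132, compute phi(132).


phi(n) = n * prod_{p|n} (1 - 1/p).
Prime divisors of 132: [2, 3, 11]
phi(132) = 132 * (1 - 1/2) * (1 - 1/3) * (1 - 1/11)
phi(132) = 40


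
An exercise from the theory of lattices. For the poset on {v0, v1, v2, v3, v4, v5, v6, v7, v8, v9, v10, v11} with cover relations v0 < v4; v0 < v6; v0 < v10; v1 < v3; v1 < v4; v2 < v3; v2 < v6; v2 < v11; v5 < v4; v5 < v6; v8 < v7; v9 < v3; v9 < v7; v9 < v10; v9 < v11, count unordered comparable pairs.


A comparable pair {a,b} has a < b or b < a in the order.
Count unordered pairs where one element is strictly below the other.
Examples: {v0,v4}, {v0,v6}, {v0,v10}, {v1,v3}, ...
Total comparable pairs: 15


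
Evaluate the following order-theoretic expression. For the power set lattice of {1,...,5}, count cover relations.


A cover relation a -< b holds when a < b with no c strictly between.
Cover relations:
  {} -< {1}
  {} -< {2}
  {} -< {3}
  {} -< {4}
  {} -< {5}
  {1} -< {1,2}
  {1} -< {1,3}
  {1} -< {1,4}
  ...72 more
Total: 80


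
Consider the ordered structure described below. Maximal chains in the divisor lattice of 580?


A maximal chain goes from the minimum element to a maximal element via cover relations.
Counting all min-to-max paths in the cover graph.
Total maximal chains: 12


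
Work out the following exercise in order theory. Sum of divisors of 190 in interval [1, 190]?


Interval [1,190] in divisors of 190: [1, 2, 5, 10, 19, 38, 95, 190]
Sum = 360


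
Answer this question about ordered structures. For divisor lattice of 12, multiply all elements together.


Divisors of 12: [1, 2, 3, 4, 6, 12]
Product = n^(d(n)/2) = 12^(6/2)
Product = 1728


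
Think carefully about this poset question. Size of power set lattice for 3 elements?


Power set = 2^n.
2^3 = 8


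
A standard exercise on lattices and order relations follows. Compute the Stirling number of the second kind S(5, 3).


S(n,k) = k*S(n-1,k) + S(n-1,k-1).
S(4,3) = 6, S(4,2) = 7
S(5,3) = 3*6 + 7 = 18 + 7
S(5,3) = 25


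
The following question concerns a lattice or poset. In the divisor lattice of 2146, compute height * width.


Height = length of longest chain minus 1; width = size of largest antichain.
A maximum chain: 1 | 37 | 1073 | 2146  (height 3).
A maximum antichain: {2, 29, 37}  (width 3).
Product = 3 * 3 = 9


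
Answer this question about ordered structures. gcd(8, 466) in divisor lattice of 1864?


Meet=gcd.
gcd(8,466)=2


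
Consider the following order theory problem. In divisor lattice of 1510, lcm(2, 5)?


Join=lcm.
gcd(2,5)=1
lcm=10


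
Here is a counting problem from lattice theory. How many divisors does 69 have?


Divisors of 69: [1, 3, 23, 69]
Count: 4


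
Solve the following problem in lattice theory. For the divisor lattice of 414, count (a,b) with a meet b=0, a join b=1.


Complement pair (a,b): a meet b = bottom, a join b = top.
Here: gcd(a,b)=1 and lcm(a,b)=414, i.e. a*b=414 with a,b coprime.
Pairs found: (1,414), (2,207), (9,46), (18,23), ... (4 more)
Total ordered pairs: 8


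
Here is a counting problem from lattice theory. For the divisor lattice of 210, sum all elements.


sigma(n) = sum of divisors.
Divisors of 210: [1, 2, 3, 5, 6, 7, 10, 14, 15, 21, 30, 35, 42, 70, 105, 210]
Sum = 576


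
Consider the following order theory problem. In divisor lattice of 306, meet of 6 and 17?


In a divisor lattice, meet = gcd (greatest common divisor).
By Euclidean algorithm or factoring: gcd(6,17) = 1


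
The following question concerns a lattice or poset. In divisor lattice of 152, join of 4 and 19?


In a divisor lattice, join = lcm (least common multiple).
gcd(4,19) = 1
lcm(4,19) = 4*19/gcd = 76/1 = 76


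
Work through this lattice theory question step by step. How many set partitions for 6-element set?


B(n) = number of set partitions of an n-element set.
B(n) satisfies the recurrence: B(n+1) = sum_k C(n,k)*B(k).
B(6) = 203


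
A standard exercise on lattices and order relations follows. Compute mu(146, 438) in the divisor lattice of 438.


In a divisor lattice, mu(a,b) = mu(b/a) where mu is the classical Mobius function.
b/a = 438/146 = 3
Prime factorization of 3: primes [3]
3 is squarefree with 1 prime factor(s), so mu(3) = (-1)^1 = -1


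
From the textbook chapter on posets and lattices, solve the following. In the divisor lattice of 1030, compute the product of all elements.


Divisors of 1030: [1, 2, 5, 10, 103, 206, 515, 1030]
Product = n^(d(n)/2) = 1030^(8/2)
Product = 1125508810000


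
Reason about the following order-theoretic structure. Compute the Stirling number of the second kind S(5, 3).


S(n,k) = k*S(n-1,k) + S(n-1,k-1).
S(4,3) = 6, S(4,2) = 7
S(5,3) = 3*6 + 7 = 18 + 7
S(5,3) = 25


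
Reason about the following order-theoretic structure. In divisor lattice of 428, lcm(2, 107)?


Join=lcm.
gcd(2,107)=1
lcm=214


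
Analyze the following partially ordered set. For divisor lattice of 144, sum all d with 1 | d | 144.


Interval [1,144] in divisors of 144: [1, 2, 3, 4, 6, 8, 9, 12, 16, 18, 24, 36, 48, 72, 144]
Sum = 403


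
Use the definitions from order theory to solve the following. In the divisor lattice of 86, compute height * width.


Height = length of longest chain minus 1; width = size of largest antichain.
A maximum chain: 1 | 43 | 86  (height 2).
A maximum antichain: {2, 43}  (width 2).
Product = 2 * 2 = 4


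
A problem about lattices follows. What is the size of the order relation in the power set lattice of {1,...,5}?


The order relation is {(a,b) : a <= b}, reflexive so it includes (a,a).
Examples: ({},{}), ({},{1,2}), ({},{1,2,3}), ({},{1,2,3,4}), ({},{1,2,3,4,5}), ...
Total ordered pairs: 243


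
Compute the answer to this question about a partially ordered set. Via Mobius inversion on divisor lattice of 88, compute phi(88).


phi(n) = n * prod_{p|n} (1 - 1/p).
Prime divisors of 88: [2, 11]
phi(88) = 88 * (1 - 1/2) * (1 - 1/11)
phi(88) = 40
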